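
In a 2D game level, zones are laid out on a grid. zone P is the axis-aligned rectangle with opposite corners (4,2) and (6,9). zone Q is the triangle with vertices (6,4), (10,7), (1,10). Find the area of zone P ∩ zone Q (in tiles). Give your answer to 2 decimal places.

6.93

The intersection is the polygon with vertices (6,4), (4,6.4), (4,9), (6,8.333).
By the shoelace formula its area is 6.93.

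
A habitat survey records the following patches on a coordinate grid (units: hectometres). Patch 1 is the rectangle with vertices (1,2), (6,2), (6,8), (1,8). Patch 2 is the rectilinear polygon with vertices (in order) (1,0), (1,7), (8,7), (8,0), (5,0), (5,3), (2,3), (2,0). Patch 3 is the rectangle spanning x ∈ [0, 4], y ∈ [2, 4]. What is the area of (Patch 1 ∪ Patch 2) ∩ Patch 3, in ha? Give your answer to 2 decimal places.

The region (Patch 1 ∪ Patch 2) ∩ Patch 3 is the polygon with vertices (2,2), (1,2), (1,4), (4,4), (4,2).
By the shoelace formula its area is 6.00.

6.00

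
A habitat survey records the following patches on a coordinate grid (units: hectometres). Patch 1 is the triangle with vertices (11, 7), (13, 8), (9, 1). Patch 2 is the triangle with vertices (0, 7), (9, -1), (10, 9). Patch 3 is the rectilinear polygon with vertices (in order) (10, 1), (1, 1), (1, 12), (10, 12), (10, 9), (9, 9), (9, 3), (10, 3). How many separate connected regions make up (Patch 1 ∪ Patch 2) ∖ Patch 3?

(Patch 1 ∪ Patch 2) ∖ Patch 3 splits into 4 disjoint pieces (area 4.5417, area 2.45, area 0.5444, area 4.1).

4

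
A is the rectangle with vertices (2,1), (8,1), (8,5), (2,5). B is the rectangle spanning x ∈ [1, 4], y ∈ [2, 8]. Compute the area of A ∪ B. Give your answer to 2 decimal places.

By inclusion–exclusion:
Individual areas: |A| = 24, |B| = 18.
|A∩B|: x∈[2,4], y∈[2,5] → 2·3 = 6.
|A ∪ B| = 42 − 6 = 36.00.

36.00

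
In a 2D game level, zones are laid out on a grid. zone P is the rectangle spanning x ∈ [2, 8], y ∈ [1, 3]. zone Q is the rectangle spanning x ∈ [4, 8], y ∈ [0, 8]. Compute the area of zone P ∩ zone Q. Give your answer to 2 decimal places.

8.00

|zone P∩zone Q|: x∈[4,8], y∈[1,3] → 4·2 = 8.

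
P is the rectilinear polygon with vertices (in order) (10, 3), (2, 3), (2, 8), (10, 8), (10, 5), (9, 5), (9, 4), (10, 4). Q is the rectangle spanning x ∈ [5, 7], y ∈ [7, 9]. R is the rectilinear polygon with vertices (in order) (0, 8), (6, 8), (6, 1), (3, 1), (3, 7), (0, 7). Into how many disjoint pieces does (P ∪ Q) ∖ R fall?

(P ∪ Q) ∖ R splits into 2 disjoint pieces (area 4, area 21).

2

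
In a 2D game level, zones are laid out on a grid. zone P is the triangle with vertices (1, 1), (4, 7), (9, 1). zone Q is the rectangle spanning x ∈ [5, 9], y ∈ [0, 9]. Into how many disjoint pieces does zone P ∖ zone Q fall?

zone P ∖ zone Q is a single connected region.

1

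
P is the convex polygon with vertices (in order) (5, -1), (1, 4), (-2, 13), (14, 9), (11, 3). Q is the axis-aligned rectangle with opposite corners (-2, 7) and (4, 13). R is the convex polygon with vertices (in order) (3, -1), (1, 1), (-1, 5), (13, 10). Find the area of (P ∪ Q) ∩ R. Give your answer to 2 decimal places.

The region (P ∪ Q) ∩ R is the polygon with vertices (0.489,5.532), (11.765,9.559), (12.444,9.389), (4.064,0.17), (1,4).
By the shoelace formula its area is 42.64.

42.64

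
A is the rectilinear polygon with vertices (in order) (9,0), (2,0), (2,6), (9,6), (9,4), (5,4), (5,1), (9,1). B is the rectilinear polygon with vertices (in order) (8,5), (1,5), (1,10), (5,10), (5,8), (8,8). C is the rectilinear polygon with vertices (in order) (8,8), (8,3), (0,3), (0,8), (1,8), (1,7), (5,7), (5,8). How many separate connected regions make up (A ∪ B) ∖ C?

3

(A ∪ B) ∖ C splits into 3 disjoint pieces (area 13, area 12, area 2).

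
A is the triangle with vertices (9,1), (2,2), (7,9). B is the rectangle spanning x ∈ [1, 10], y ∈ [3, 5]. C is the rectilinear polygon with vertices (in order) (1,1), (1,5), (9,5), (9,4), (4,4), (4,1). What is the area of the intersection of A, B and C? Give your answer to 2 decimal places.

5.27

The intersection is the polygon with vertices (8,5), (8.25,4), (4,4), (4,3), (2.714,3), (4.143,5).
By the shoelace formula its area is 5.27.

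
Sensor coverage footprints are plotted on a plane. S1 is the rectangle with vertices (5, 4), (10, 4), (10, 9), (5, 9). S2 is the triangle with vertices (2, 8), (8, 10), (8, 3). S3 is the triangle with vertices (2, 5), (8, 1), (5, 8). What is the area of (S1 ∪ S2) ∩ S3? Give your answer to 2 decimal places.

5.13

The region (S1 ∪ S2) ∩ S3 is the polygon with vertices (5,4), (5,5.5), (3.636,6.636), (5,8), (6.714,4).
By the shoelace formula its area is 5.13.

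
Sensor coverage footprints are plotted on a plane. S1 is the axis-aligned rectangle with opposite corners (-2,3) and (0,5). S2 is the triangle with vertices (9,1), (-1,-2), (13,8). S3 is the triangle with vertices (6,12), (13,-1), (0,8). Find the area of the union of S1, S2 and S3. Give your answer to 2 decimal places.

By inclusion–exclusion:
Individual areas: |S1| = 4, |S2| = 29, |S3| = 53.
|S1∩S2| = 0.
|S1∩S3| = 0.
|S2∩S3| = 7.688.
|S1∩S2∩S3| = 0.
|S1 ∪ S2 ∪ S3| = 86 − 7.688 + 0 = 78.31.

78.31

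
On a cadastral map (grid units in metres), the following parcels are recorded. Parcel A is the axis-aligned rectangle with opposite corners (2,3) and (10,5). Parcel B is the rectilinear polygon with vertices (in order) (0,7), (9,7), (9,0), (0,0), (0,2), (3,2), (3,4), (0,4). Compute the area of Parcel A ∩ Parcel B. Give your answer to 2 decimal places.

The intersection is the polygon with vertices (2,5), (9,5), (9,3), (3,3), (3,4), (2,4).
By the shoelace formula its area is 13.00.

13.00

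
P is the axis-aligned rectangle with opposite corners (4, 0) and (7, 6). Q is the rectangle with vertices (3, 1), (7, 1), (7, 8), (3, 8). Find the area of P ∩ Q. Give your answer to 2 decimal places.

15.00

|P∩Q|: x∈[4,7], y∈[1,6] → 3·5 = 15.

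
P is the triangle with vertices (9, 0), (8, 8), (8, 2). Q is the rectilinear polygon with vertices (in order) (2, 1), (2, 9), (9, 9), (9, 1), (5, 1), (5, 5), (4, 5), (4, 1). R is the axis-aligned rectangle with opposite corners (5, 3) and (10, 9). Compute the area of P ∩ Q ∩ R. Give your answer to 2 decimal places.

1.56

The intersection is the polygon with vertices (8,8), (8.625,3), (8,3).
By the shoelace formula its area is 1.56.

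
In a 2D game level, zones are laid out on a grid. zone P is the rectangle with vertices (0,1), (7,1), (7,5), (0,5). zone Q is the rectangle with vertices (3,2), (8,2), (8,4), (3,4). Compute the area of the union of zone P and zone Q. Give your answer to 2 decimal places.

By inclusion–exclusion:
Individual areas: |zone P| = 28, |zone Q| = 10.
|zone P∩zone Q|: x∈[3,7], y∈[2,4] → 4·2 = 8.
|zone P ∪ zone Q| = 38 − 8 = 30.00.

30.00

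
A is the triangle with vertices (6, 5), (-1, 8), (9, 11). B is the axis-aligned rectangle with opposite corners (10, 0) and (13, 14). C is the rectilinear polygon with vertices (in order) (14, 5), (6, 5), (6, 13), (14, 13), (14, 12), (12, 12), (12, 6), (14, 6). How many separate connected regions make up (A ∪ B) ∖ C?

(A ∪ B) ∖ C splits into 4 disjoint pieces (area 17.85, area 15, area 6, area 3).

4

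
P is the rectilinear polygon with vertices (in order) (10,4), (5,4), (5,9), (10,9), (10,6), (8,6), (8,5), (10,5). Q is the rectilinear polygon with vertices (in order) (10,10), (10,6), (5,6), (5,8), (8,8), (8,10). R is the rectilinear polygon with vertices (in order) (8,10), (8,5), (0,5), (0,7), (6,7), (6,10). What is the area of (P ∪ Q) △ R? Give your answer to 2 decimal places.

27.00

|P ∪ Q| = 25.
|(P ∪ Q) ∩ R| = 10.
|(P ∪ Q) △ R| = 25 + 22 − 20 = 27.00.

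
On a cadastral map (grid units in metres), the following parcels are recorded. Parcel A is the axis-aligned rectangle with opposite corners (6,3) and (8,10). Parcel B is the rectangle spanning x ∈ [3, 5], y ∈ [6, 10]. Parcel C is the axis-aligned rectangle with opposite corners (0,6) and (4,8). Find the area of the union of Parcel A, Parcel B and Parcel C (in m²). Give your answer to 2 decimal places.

By inclusion–exclusion:
Individual areas: |Parcel A| = 14, |Parcel B| = 8, |Parcel C| = 8.
|Parcel A∩Parcel B| = 0 (no overlap).
|Parcel A∩Parcel C| = 0 (no overlap).
|Parcel B∩Parcel C|: x∈[3,4], y∈[6,8] → 1·2 = 2.
|Parcel A∩Parcel B∩Parcel C| = 0.
|Parcel A ∪ Parcel B ∪ Parcel C| = 30 − 2 + 0 = 28.00.

28.00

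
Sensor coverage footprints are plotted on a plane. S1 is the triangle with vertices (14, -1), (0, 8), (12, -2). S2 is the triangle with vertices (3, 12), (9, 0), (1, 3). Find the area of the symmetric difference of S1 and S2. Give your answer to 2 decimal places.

|S1| = 16, |S2| = 39, |S1∩S2| = 5.7017.
|S1 △ S2| = |S1| + |S2| − 2·|S1∩S2| = 16 + 39 − 11.4033 = 43.60.

43.60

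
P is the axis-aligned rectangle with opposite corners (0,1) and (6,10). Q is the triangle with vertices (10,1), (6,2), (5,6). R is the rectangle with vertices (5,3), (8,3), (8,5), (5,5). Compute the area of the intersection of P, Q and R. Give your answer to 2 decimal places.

1.00

The intersection is the polygon with vertices (5.25,5), (6,5), (6,3), (5.75,3).
By the shoelace formula its area is 1.00.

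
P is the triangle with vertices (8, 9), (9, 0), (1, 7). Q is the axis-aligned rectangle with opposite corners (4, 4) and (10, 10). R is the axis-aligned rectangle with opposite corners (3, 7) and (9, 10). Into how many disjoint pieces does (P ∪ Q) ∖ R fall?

(P ∪ Q) ∖ R is a single connected region.

1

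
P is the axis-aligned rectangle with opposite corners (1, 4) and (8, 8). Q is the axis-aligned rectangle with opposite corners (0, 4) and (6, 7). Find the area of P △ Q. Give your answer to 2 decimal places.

16.00

|P∩Q|: x∈[1,6], y∈[4,7] → 5·3 = 15.
|P △ Q| = |P| + |Q| − 2·|P∩Q| = 28 + 18 − 30 = 16.00.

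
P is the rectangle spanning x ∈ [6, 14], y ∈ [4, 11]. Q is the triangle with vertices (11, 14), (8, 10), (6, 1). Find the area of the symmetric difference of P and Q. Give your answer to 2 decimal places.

|P| = 56, |Q| = 9.5, |P∩Q| = 7.125.
|P △ Q| = |P| + |Q| − 2·|P∩Q| = 56 + 9.5 − 14.25 = 51.25.

51.25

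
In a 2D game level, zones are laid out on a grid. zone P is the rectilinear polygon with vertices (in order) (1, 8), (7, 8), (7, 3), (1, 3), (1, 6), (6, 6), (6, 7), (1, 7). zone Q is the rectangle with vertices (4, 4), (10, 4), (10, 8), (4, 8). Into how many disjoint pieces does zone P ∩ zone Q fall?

1

zone P ∩ zone Q is a single connected region.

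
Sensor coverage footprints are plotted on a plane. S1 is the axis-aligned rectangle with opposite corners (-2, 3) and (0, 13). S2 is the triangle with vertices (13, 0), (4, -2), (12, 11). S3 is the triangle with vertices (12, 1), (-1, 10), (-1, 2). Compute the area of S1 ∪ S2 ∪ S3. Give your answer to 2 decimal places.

108.04

By inclusion–exclusion:
Individual areas: |S1| = 20, |S2| = 50.5, |S3| = 52.
|S1∩S2| = 0.
|S1∩S3| = 6.6538.
|S2∩S3| = 7.8018.
|S1∩S2∩S3| = 0.
|S1 ∪ S2 ∪ S3| = 122.5 − 14.4556 + 0 = 108.04.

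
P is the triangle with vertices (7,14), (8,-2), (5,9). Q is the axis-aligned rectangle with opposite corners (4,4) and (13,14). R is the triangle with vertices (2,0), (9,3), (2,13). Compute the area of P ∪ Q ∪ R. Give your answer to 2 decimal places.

124.21

By inclusion–exclusion:
Individual areas: |P| = 18.5, |Q| = 90, |R| = 45.5.
|P∩Q| = 14.7159.
|P∩R| = 5.899.
|Q∩R| = 13.2071.
|P∩Q∩R| = 4.0304.
|P ∪ Q ∪ R| = 154 − 33.822 + 4.0304 = 124.21.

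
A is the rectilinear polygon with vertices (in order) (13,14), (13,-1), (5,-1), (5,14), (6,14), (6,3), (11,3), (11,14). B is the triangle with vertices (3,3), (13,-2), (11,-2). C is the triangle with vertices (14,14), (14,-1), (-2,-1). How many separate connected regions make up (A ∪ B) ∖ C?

3

(A ∪ B) ∖ C splits into 3 disjoint pieces (area 1.8, area 7.9688, area 3.75).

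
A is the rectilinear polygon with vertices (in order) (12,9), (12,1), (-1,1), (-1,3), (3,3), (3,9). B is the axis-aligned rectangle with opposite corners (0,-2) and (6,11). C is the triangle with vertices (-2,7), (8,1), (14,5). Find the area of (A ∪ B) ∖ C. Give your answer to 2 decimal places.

|A ∪ B| = 128.
|(A ∪ B) ∩ C| = 35.4667.
|(A ∪ B) ∖ C| = 128 − 35.4667 = 92.53.

92.53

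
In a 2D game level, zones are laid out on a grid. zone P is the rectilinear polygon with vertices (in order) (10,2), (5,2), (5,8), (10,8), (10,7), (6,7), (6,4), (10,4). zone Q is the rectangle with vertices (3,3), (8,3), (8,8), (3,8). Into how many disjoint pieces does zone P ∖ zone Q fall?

2

zone P ∖ zone Q splits into 2 disjoint pieces (area 7, area 2).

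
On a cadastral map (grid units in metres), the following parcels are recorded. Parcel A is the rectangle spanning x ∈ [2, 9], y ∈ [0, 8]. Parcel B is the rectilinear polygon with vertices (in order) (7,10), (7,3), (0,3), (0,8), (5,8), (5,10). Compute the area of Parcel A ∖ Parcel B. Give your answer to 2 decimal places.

|Parcel A| = 56, |Parcel A∩Parcel B| = 25.
|Parcel A ∖ Parcel B| = |Parcel A| − |Parcel A∩Parcel B| = 56 − 25 = 31.00.

31.00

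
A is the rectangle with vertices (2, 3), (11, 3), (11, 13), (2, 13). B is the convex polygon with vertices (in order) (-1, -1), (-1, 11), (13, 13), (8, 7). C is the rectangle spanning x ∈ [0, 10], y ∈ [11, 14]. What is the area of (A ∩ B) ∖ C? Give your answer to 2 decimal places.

|A ∩ B| = 55.2429.
|(A ∩ B) ∩ C| = 8.
|(A ∩ B) ∖ C| = 55.2429 − 8 = 47.24.

47.24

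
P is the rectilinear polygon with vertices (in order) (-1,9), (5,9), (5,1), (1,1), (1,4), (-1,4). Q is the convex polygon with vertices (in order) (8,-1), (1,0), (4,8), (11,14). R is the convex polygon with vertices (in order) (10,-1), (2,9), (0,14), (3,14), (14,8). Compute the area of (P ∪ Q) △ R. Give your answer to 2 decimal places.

|P ∪ Q| = 98.3839.
|(P ∪ Q) ∩ R| = 39.0004.
|(P ∪ Q) △ R| = 98.3839 + 94 − 78.0008 = 114.38.

114.38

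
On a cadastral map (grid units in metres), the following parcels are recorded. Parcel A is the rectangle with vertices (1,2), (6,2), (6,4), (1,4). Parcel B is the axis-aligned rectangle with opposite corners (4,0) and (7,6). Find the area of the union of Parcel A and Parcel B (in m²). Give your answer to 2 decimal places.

24.00

By inclusion–exclusion:
Individual areas: |Parcel A| = 10, |Parcel B| = 18.
|Parcel A∩Parcel B|: x∈[4,6], y∈[2,4] → 2·2 = 4.
|Parcel A ∪ Parcel B| = 28 − 4 = 24.00.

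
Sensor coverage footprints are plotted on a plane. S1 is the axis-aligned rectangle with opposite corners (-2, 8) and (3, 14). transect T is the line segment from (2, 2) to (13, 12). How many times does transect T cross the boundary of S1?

0

The segment lies entirely outside S1 and never meets its boundary.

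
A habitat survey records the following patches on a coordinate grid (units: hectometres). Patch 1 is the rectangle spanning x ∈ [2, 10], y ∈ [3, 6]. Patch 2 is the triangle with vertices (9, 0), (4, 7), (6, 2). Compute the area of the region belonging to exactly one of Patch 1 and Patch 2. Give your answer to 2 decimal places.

|Patch 1| = 24, |Patch 2| = 5.5, |Patch 1∩Patch 2| = 2.3571.
|Patch 1 △ Patch 2| = |Patch 1| + |Patch 2| − 2·|Patch 1∩Patch 2| = 24 + 5.5 − 4.7143 = 24.79.

24.79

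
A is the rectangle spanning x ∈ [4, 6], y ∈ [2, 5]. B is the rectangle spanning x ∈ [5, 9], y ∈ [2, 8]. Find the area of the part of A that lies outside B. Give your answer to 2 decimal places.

3.00

|A∩B|: x∈[5,6], y∈[2,5] → 1·3 = 3.
|A| = 6.
|A ∖ B| = |A| − |A∩B| = 6 − 3 = 3.00.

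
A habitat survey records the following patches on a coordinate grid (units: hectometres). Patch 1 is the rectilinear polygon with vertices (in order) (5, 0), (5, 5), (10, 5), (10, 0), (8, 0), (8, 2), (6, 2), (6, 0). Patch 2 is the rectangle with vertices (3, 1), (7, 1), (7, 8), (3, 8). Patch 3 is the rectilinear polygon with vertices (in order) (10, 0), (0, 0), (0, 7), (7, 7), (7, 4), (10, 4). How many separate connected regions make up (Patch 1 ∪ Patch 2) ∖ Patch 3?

(Patch 1 ∪ Patch 2) ∖ Patch 3 splits into 2 disjoint pieces (area 4, area 3).

2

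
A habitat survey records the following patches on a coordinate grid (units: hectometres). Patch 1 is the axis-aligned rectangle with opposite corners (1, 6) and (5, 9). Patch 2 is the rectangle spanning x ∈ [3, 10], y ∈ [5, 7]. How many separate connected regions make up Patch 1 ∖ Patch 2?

1

Patch 1 ∖ Patch 2 is a single connected region.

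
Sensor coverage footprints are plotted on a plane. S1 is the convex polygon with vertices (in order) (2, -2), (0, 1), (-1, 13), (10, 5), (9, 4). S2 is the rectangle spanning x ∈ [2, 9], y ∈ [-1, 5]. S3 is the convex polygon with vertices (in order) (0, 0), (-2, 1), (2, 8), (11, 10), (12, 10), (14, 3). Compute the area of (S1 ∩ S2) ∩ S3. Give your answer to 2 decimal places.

23.41

The region (S1 ∩ S2) ∩ S3 is the polygon with vertices (2,5), (9,5), (9,4), (5.778,1.238), (2,0.429).
By the shoelace formula its area is 23.41.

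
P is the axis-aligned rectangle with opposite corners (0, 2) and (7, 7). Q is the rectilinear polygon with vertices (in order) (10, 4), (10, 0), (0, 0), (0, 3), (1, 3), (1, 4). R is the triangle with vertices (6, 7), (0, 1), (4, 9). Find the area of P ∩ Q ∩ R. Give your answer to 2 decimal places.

The intersection is the polygon with vertices (0.5,2), (1,3), (1.5,4), (3,4), (1,2).
By the shoelace formula its area is 2.00.

2.00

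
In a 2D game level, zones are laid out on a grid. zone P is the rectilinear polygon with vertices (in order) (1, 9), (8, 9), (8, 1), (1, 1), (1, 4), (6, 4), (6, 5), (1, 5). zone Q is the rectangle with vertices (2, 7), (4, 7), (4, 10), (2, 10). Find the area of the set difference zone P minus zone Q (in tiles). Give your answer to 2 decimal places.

47.00

|zone P| = 51, |zone P∩zone Q| = 4.
|zone P ∖ zone Q| = |zone P| − |zone P∩zone Q| = 51 − 4 = 47.00.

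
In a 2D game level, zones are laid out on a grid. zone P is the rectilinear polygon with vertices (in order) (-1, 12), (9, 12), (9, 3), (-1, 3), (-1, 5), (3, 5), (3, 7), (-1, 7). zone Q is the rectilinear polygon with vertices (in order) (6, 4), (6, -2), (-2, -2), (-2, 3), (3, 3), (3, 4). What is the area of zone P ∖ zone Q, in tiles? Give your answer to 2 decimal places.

79.00

|zone P| = 82, |zone P∩zone Q| = 3.
|zone P ∖ zone Q| = |zone P| − |zone P∩zone Q| = 82 − 3 = 79.00.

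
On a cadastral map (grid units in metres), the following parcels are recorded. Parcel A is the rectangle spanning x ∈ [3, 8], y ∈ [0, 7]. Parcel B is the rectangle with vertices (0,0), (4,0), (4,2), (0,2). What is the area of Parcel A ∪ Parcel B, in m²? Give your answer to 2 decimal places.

By inclusion–exclusion:
Individual areas: |Parcel A| = 35, |Parcel B| = 8.
|Parcel A∩Parcel B|: x∈[3,4], y∈[0,2] → 1·2 = 2.
|Parcel A ∪ Parcel B| = 43 − 2 = 41.00.

41.00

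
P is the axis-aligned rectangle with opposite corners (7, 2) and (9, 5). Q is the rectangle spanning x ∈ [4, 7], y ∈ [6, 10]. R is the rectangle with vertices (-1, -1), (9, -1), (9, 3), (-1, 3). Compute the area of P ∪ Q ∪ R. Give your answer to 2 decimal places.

56.00

By inclusion–exclusion:
Individual areas: |P| = 6, |Q| = 12, |R| = 40.
|P∩Q| = 0 (no overlap).
|P∩R|: x∈[7,9], y∈[2,3] → 2·1 = 2.
|Q∩R| = 0 (no overlap).
|P∩Q∩R| = 0.
|P ∪ Q ∪ R| = 58 − 2 + 0 = 56.00.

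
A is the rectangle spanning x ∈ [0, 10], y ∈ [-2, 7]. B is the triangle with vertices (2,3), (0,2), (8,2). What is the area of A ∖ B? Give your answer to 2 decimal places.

|A| = 90, |A∩B| = 4.
|A ∖ B| = |A| − |A∩B| = 90 − 4 = 86.00.

86.00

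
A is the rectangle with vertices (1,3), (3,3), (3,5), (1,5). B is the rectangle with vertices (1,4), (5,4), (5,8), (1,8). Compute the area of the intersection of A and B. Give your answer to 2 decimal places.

2.00

|A∩B|: x∈[1,3], y∈[4,5] → 2·1 = 2.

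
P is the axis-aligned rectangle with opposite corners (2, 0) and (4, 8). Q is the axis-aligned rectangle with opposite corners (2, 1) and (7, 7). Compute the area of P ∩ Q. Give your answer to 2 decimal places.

12.00

|P∩Q|: x∈[2,4], y∈[1,7] → 2·6 = 12.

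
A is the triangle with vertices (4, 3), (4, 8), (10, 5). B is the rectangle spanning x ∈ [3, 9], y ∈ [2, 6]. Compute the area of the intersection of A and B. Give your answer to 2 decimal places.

The intersection is the polygon with vertices (4,6), (8,6), (9,5.5), (9,4.667), (4,3).
By the shoelace formula its area is 10.58.

10.58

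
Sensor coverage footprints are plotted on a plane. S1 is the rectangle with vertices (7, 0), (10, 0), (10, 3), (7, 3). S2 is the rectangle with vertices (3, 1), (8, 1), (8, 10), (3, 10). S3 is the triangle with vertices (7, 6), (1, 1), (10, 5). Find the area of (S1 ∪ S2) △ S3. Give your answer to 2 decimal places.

46.17

|S1 ∪ S2| = 52.
|(S1 ∪ S2) ∩ S3| = 8.1667.
|(S1 ∪ S2) △ S3| = 52 + 10.5 − 16.3333 = 46.17.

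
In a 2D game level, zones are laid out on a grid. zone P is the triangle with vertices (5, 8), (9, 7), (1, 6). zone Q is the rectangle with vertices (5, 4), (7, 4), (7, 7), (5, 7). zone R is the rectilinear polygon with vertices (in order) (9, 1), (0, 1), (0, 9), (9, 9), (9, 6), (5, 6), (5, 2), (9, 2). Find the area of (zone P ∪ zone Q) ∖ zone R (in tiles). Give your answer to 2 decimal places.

4.00

|zone P ∪ zone Q| = 11.25.
|(zone P ∪ zone Q) ∩ zone R| = 7.25.
|(zone P ∪ zone Q) ∖ zone R| = 11.25 − 7.25 = 4.00.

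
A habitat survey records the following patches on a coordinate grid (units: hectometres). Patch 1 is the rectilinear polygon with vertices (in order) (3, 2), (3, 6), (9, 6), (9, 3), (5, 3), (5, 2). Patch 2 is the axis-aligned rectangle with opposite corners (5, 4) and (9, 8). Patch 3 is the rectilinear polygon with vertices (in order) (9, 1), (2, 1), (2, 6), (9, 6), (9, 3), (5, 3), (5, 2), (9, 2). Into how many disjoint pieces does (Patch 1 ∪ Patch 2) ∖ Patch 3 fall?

1

(Patch 1 ∪ Patch 2) ∖ Patch 3 is a single connected region.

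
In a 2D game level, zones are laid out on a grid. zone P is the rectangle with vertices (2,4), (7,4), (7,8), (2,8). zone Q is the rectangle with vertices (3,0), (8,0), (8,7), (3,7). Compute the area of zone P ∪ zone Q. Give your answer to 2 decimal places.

By inclusion–exclusion:
Individual areas: |zone P| = 20, |zone Q| = 35.
|zone P∩zone Q|: x∈[3,7], y∈[4,7] → 4·3 = 12.
|zone P ∪ zone Q| = 55 − 12 = 43.00.

43.00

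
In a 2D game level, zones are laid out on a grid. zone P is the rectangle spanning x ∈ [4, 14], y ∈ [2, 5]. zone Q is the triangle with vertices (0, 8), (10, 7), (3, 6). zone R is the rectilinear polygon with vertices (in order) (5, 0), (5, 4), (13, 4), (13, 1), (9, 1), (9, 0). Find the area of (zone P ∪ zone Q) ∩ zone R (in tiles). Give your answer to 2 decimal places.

The region (zone P ∪ zone Q) ∩ zone R is the polygon with vertices (5,2), (5,4), (13,4), (13,2).
By the shoelace formula its area is 16.00.

16.00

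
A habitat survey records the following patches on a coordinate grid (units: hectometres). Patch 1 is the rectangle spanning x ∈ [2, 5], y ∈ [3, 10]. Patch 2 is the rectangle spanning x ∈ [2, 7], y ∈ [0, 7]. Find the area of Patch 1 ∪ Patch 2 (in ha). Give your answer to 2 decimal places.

By inclusion–exclusion:
Individual areas: |Patch 1| = 21, |Patch 2| = 35.
|Patch 1∩Patch 2|: x∈[2,5], y∈[3,7] → 3·4 = 12.
|Patch 1 ∪ Patch 2| = 56 − 12 = 44.00.

44.00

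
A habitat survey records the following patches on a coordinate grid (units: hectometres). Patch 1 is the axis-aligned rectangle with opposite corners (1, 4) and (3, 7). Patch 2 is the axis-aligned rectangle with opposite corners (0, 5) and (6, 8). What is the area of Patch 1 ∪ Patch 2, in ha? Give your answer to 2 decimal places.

By inclusion–exclusion:
Individual areas: |Patch 1| = 6, |Patch 2| = 18.
|Patch 1∩Patch 2|: x∈[1,3], y∈[5,7] → 2·2 = 4.
|Patch 1 ∪ Patch 2| = 24 − 4 = 20.00.

20.00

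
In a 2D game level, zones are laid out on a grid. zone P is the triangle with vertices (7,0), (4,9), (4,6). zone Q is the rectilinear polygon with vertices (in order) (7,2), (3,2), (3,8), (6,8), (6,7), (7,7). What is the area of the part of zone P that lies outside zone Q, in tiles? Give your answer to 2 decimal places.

|zone P| = 4.5, |zone P∩zone Q| = 4.
|zone P ∖ zone Q| = |zone P| − |zone P∩zone Q| = 4.5 − 4 = 0.50.

0.50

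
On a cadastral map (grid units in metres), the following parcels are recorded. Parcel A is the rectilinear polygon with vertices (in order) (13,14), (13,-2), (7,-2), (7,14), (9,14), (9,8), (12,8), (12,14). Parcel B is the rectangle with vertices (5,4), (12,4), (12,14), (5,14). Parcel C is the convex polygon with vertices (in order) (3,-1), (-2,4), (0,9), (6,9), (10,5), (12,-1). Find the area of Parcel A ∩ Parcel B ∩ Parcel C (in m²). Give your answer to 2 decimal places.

The intersection is the polygon with vertices (7,4), (7,8), (10,5), (10.333,4).
By the shoelace formula its area is 7.67.

7.67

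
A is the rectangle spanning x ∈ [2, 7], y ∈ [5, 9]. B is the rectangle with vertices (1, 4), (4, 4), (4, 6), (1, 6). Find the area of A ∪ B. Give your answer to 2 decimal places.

24.00

By inclusion–exclusion:
Individual areas: |A| = 20, |B| = 6.
|A∩B|: x∈[2,4], y∈[5,6] → 2·1 = 2.
|A ∪ B| = 26 − 2 = 24.00.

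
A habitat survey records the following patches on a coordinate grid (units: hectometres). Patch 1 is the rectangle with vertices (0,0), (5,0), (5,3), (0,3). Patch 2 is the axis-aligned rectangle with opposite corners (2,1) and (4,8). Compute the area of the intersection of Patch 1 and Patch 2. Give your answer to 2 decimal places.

|Patch 1∩Patch 2|: x∈[2,4], y∈[1,3] → 2·2 = 4.

4.00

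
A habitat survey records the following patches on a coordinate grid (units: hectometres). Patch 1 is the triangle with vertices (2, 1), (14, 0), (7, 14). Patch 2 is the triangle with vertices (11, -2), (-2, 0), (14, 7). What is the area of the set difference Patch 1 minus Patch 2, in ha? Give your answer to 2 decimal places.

|Patch 1| = 80.5, |Patch 1∩Patch 2| = 33.2727.
|Patch 1 ∖ Patch 2| = |Patch 1| − |Patch 1∩Patch 2| = 80.5 − 33.2727 = 47.23.

47.23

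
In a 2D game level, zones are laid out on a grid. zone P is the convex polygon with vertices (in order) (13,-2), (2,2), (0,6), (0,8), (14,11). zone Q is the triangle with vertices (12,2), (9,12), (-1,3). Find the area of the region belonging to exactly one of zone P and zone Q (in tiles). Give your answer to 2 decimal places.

|zone P| = 120.5, |zone Q| = 63.5, |zone P∩zone Q| = 57.5769.
|zone P △ zone Q| = |zone P| + |zone Q| − 2·|zone P∩zone Q| = 120.5 + 63.5 − 115.1538 = 68.85.

68.85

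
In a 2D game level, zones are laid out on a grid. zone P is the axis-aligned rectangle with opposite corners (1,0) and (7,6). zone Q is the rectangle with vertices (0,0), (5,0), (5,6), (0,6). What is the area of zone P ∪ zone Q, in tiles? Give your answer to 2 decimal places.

42.00

By inclusion–exclusion:
Individual areas: |zone P| = 36, |zone Q| = 30.
|zone P∩zone Q|: x∈[1,5], y∈[0,6] → 4·6 = 24.
|zone P ∪ zone Q| = 66 − 24 = 42.00.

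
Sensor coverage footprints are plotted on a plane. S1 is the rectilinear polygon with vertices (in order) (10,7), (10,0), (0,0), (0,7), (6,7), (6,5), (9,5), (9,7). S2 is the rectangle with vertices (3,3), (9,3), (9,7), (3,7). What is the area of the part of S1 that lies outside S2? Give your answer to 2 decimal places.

46.00

|S1| = 64, |S1∩S2| = 18.
|S1 ∖ S2| = |S1| − |S1∩S2| = 64 − 18 = 46.00.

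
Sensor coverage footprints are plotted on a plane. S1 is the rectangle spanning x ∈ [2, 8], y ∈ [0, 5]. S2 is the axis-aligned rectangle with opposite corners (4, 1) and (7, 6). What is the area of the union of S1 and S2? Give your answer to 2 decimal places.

33.00

By inclusion–exclusion:
Individual areas: |S1| = 30, |S2| = 15.
|S1∩S2|: x∈[4,7], y∈[1,5] → 3·4 = 12.
|S1 ∪ S2| = 45 − 12 = 33.00.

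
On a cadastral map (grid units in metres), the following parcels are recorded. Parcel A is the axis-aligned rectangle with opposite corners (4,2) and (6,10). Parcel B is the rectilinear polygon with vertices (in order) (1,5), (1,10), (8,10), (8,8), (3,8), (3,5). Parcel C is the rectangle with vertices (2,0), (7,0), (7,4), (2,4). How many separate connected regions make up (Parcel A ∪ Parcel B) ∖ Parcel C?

(Parcel A ∪ Parcel B) ∖ Parcel C is a single connected region.

1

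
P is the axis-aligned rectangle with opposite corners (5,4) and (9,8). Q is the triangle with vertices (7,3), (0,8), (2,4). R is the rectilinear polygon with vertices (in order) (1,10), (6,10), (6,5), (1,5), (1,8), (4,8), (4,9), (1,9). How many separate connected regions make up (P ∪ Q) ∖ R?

(P ∪ Q) ∖ R splits into 2 disjoint pieces (area 17.8214, area 0.6429).

2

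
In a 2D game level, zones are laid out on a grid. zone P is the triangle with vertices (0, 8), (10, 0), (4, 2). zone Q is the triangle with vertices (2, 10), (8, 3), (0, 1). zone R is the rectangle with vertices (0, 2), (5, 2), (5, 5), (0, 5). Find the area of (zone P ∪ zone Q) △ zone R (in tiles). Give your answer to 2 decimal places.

27.54

|zone P ∪ zone Q| = 39.206.
|(zone P ∪ zone Q) ∩ zone R| = 13.3333.
|(zone P ∪ zone Q) △ zone R| = 39.206 + 15 − 26.6667 = 27.54.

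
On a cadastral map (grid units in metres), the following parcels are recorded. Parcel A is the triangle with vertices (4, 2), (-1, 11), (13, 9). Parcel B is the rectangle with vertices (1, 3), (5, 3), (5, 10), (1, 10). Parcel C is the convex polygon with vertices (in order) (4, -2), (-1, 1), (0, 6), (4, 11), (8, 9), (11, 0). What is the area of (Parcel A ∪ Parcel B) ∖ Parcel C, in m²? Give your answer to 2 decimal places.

|Parcel A ∪ Parcel B| = 63.3778.
|(Parcel A ∪ Parcel B) ∩ Parcel C| = 45.5348.
|(Parcel A ∪ Parcel B) ∖ Parcel C| = 63.3778 − 45.5348 = 17.84.

17.84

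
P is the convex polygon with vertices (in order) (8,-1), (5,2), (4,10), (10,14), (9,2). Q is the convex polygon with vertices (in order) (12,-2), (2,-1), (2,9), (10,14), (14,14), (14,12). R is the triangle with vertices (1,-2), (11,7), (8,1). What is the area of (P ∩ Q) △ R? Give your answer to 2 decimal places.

|P ∩ Q| = 56.
|(P ∩ Q) ∩ R| = 9.1534.
|(P ∩ Q) △ R| = 56 + 16.5 − 18.3067 = 54.19.

54.19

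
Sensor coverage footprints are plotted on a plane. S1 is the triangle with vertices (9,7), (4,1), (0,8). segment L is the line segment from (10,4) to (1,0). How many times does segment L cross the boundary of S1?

2

The segment meets the boundary at (3.848,1.266), (4.441,1.529).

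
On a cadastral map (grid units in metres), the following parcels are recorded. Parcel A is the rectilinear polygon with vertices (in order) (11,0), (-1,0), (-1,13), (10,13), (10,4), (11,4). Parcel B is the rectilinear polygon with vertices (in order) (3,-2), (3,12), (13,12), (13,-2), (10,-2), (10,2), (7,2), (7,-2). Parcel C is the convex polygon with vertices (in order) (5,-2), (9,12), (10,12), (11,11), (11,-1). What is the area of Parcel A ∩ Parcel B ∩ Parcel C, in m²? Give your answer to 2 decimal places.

30.57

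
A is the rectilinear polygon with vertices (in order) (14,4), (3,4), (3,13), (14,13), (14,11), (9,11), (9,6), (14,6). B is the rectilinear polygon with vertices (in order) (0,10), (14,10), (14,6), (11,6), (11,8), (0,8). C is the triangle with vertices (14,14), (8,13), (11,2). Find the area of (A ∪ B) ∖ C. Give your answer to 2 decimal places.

72.27

|A ∪ B| = 96.
|(A ∪ B) ∩ C| = 23.7273.
|(A ∪ B) ∖ C| = 96 − 23.7273 = 72.27.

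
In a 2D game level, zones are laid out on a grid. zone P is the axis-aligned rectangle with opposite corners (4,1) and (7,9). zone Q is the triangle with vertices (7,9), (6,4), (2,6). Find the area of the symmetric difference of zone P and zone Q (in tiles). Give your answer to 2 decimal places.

|zone P| = 24, |zone Q| = 11, |zone P∩zone Q| = 8.8.
|zone P △ zone Q| = |zone P| + |zone Q| − 2·|zone P∩zone Q| = 24 + 11 − 17.6 = 17.40.

17.40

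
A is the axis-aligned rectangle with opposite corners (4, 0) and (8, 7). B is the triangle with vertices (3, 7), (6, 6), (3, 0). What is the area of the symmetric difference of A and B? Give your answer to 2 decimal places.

29.17

|A| = 28, |B| = 10.5, |A∩B| = 4.6667.
|A △ B| = |A| + |B| − 2·|A∩B| = 28 + 10.5 − 9.3333 = 29.17.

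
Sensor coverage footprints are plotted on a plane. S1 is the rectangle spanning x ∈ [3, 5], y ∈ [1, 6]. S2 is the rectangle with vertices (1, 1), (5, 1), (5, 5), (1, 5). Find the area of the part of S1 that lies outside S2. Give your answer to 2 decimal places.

2.00

|S1∩S2|: x∈[3,5], y∈[1,5] → 2·4 = 8.
|S1| = 10.
|S1 ∖ S2| = |S1| − |S1∩S2| = 10 − 8 = 2.00.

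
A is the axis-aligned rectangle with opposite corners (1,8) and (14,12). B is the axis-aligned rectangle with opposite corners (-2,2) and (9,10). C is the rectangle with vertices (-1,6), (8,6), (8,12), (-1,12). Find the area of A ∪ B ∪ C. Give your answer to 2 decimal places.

128.00

By inclusion–exclusion:
Individual areas: |A| = 52, |B| = 88, |C| = 54.
|A∩B|: x∈[1,9], y∈[8,10] → 8·2 = 16.
|A∩C|: x∈[1,8], y∈[8,12] → 7·4 = 28.
|B∩C|: x∈[-1,8], y∈[6,10] → 9·4 = 36.
|A∩B∩C| = 14.
|A ∪ B ∪ C| = 194 − 80 + 14 = 128.00.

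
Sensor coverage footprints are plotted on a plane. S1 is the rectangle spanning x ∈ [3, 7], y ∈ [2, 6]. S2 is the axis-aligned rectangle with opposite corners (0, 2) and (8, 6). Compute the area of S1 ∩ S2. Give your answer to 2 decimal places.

16.00

|S1∩S2|: x∈[3,7], y∈[2,6] → 4·4 = 16.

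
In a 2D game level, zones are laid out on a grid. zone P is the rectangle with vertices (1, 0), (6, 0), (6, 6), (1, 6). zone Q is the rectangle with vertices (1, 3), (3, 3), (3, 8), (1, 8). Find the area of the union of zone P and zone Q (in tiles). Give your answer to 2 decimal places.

34.00

By inclusion–exclusion:
Individual areas: |zone P| = 30, |zone Q| = 10.
|zone P∩zone Q|: x∈[1,3], y∈[3,6] → 2·3 = 6.
|zone P ∪ zone Q| = 40 − 6 = 34.00.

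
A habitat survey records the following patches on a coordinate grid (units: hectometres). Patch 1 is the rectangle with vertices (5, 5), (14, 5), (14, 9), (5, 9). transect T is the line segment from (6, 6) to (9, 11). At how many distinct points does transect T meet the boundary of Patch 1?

1

The segment meets the boundary at (7.8,9).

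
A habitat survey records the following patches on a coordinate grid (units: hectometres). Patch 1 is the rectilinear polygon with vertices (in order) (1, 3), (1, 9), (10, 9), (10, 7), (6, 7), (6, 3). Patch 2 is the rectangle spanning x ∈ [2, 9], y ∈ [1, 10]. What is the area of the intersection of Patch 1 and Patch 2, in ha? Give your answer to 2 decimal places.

30.00

The intersection is the polygon with vertices (9,9), (9,7), (6,7), (6,3), (2,3), (2,9).
By the shoelace formula its area is 30.00.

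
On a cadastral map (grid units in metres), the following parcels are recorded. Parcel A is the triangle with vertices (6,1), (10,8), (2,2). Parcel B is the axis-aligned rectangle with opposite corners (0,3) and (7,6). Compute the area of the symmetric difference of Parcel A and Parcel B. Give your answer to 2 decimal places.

26.92

|Parcel A| = 16, |Parcel B| = 21, |Parcel A∩Parcel B| = 5.0417.
|Parcel A △ Parcel B| = |Parcel A| + |Parcel B| − 2·|Parcel A∩Parcel B| = 16 + 21 − 10.0833 = 26.92.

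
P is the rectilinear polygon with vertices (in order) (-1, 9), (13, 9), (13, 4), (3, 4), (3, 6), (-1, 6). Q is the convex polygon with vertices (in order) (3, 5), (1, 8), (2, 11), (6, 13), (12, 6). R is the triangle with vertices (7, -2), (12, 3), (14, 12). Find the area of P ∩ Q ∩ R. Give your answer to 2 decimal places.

0.43

The intersection is the polygon with vertices (12,6), (10.941,5.882), (11.368,6.737).
By the shoelace formula its area is 0.43.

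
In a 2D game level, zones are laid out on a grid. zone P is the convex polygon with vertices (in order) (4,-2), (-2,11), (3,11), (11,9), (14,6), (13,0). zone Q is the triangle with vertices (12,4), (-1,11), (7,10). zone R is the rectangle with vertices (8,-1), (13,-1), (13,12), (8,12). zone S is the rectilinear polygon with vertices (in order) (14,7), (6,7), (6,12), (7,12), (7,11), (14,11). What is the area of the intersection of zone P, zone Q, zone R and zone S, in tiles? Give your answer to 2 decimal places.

1.35

The intersection is the polygon with vertices (8,8.8), (9.5,7), (8,7).
By the shoelace formula its area is 1.35.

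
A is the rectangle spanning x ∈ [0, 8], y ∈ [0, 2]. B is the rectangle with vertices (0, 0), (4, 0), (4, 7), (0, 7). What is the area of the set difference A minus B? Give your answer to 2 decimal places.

|A∩B|: x∈[0,4], y∈[0,2] → 4·2 = 8.
|A| = 16.
|A ∖ B| = |A| − |A∩B| = 16 − 8 = 8.00.

8.00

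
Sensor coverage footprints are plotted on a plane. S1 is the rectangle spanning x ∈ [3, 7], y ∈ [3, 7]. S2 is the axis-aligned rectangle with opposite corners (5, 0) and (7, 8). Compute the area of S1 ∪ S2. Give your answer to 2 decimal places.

24.00

By inclusion–exclusion:
Individual areas: |S1| = 16, |S2| = 16.
|S1∩S2|: x∈[5,7], y∈[3,7] → 2·4 = 8.
|S1 ∪ S2| = 32 − 8 = 24.00.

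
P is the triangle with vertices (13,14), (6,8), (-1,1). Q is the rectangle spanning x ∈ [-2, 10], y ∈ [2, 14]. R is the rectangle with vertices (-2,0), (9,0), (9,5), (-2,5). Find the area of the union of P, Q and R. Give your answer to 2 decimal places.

166.32

By inclusion–exclusion:
Individual areas: |P| = 3.5, |Q| = 144, |R| = 55.
|P∩Q| = 3.1401.
|P∩R| = 0.6154.
|Q∩R|: x∈[-2,9], y∈[2,5] → 11·3 = 33.
|P∩Q∩R| = 0.5769.
|P ∪ Q ∪ R| = 202.5 − 36.7555 + 0.5769 = 166.32.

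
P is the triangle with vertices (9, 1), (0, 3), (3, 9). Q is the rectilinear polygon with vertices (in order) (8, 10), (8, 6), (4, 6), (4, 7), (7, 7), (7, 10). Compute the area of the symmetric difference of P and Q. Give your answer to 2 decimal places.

|P| = 30, |Q| = 7, |P∩Q| = 0.875.
|P △ Q| = |P| + |Q| − 2·|P∩Q| = 30 + 7 − 1.75 = 35.25.

35.25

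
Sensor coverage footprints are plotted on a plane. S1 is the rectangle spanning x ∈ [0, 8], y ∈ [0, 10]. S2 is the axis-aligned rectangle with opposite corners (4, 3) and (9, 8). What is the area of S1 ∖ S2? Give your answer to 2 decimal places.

60.00

|S1∩S2|: x∈[4,8], y∈[3,8] → 4·5 = 20.
|S1| = 80.
|S1 ∖ S2| = |S1| − |S1∩S2| = 80 − 20 = 60.00.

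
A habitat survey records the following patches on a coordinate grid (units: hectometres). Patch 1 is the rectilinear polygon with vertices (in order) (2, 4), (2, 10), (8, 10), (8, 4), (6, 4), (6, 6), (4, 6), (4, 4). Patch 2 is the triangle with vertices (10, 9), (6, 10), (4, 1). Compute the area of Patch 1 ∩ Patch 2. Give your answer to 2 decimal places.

The intersection is the polygon with vertices (8,6.333), (6.25,4), (6,4), (6,6), (5.111,6), (6,10), (8,9.5).
By the shoelace formula its area is 11.24.

11.24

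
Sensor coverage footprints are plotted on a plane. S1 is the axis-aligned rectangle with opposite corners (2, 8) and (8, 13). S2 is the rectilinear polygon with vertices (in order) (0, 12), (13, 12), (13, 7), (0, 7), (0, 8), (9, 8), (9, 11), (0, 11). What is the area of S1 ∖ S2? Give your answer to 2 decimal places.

24.00

|S1| = 30, |S1∩S2| = 6.
|S1 ∖ S2| = |S1| − |S1∩S2| = 30 − 6 = 24.00.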